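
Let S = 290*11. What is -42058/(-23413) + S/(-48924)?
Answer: 991479061/572728806 ≈ 1.7311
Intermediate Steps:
S = 3190
-42058/(-23413) + S/(-48924) = -42058/(-23413) + 3190/(-48924) = -42058*(-1/23413) + 3190*(-1/48924) = 42058/23413 - 1595/24462 = 991479061/572728806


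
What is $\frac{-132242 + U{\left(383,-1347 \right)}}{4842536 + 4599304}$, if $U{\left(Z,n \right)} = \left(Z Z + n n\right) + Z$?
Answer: $\frac{1829239}{9441840} \approx 0.19374$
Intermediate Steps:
$U{\left(Z,n \right)} = Z + Z^{2} + n^{2}$ ($U{\left(Z,n \right)} = \left(Z^{2} + n^{2}\right) + Z = Z + Z^{2} + n^{2}$)
$\frac{-132242 + U{\left(383,-1347 \right)}}{4842536 + 4599304} = \frac{-132242 + \left(383 + 383^{2} + \left(-1347\right)^{2}\right)}{4842536 + 4599304} = \frac{-132242 + \left(383 + 146689 + 1814409\right)}{9441840} = \left(-132242 + 1961481\right) \frac{1}{9441840} = 1829239 \cdot \frac{1}{9441840} = \frac{1829239}{9441840}$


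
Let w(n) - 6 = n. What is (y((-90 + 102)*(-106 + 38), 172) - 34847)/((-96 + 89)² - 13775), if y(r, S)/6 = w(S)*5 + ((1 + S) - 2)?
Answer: 28481/13726 ≈ 2.0750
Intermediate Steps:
w(n) = 6 + n
y(r, S) = 174 + 36*S (y(r, S) = 6*((6 + S)*5 + ((1 + S) - 2)) = 6*((30 + 5*S) + (-1 + S)) = 6*(29 + 6*S) = 174 + 36*S)
(y((-90 + 102)*(-106 + 38), 172) - 34847)/((-96 + 89)² - 13775) = ((174 + 36*172) - 34847)/((-96 + 89)² - 13775) = ((174 + 6192) - 34847)/((-7)² - 13775) = (6366 - 34847)/(49 - 13775) = -28481/(-13726) = -28481*(-1/13726) = 28481/13726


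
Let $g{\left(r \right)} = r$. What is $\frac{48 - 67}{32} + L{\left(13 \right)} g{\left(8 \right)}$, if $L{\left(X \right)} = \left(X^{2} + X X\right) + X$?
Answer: $\frac{89837}{32} \approx 2807.4$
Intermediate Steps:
$L{\left(X \right)} = X + 2 X^{2}$ ($L{\left(X \right)} = \left(X^{2} + X^{2}\right) + X = 2 X^{2} + X = X + 2 X^{2}$)
$\frac{48 - 67}{32} + L{\left(13 \right)} g{\left(8 \right)} = \frac{48 - 67}{32} + 13 \left(1 + 2 \cdot 13\right) 8 = \left(-19\right) \frac{1}{32} + 13 \left(1 + 26\right) 8 = - \frac{19}{32} + 13 \cdot 27 \cdot 8 = - \frac{19}{32} + 351 \cdot 8 = - \frac{19}{32} + 2808 = \frac{89837}{32}$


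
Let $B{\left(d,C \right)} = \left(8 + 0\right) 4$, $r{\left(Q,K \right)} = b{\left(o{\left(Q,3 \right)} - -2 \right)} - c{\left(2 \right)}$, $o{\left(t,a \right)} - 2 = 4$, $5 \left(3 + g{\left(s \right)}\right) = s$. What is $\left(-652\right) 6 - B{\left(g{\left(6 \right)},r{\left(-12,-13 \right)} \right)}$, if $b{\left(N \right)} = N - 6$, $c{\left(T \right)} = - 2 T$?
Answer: $-3944$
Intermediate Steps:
$g{\left(s \right)} = -3 + \frac{s}{5}$
$o{\left(t,a \right)} = 6$ ($o{\left(t,a \right)} = 2 + 4 = 6$)
$b{\left(N \right)} = -6 + N$ ($b{\left(N \right)} = N - 6 = -6 + N$)
$r{\left(Q,K \right)} = 6$ ($r{\left(Q,K \right)} = \left(-6 + \left(6 - -2\right)\right) - \left(-2\right) 2 = \left(-6 + \left(6 + 2\right)\right) - -4 = \left(-6 + 8\right) + 4 = 2 + 4 = 6$)
$B{\left(d,C \right)} = 32$ ($B{\left(d,C \right)} = 8 \cdot 4 = 32$)
$\left(-652\right) 6 - B{\left(g{\left(6 \right)},r{\left(-12,-13 \right)} \right)} = \left(-652\right) 6 - 32 = -3912 - 32 = -3944$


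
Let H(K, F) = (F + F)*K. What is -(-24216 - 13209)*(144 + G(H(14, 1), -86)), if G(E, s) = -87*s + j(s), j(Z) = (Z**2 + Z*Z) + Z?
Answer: 835775100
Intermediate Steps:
j(Z) = Z + 2*Z**2 (j(Z) = (Z**2 + Z**2) + Z = 2*Z**2 + Z = Z + 2*Z**2)
H(K, F) = 2*F*K (H(K, F) = (2*F)*K = 2*F*K)
G(E, s) = -87*s + s*(1 + 2*s)
-(-24216 - 13209)*(144 + G(H(14, 1), -86)) = -(-24216 - 13209)*(144 + 2*(-86)*(-43 - 86)) = -(-37425)*(144 + 2*(-86)*(-129)) = -(-37425)*(144 + 22188) = -(-37425)*22332 = -1*(-835775100) = 835775100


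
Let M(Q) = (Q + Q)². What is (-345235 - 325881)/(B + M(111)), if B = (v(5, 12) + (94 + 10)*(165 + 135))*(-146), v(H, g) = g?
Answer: 167779/1126917 ≈ 0.14888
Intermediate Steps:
B = -4556952 (B = (12 + (94 + 10)*(165 + 135))*(-146) = (12 + 104*300)*(-146) = (12 + 31200)*(-146) = 31212*(-146) = -4556952)
M(Q) = 4*Q² (M(Q) = (2*Q)² = 4*Q²)
(-345235 - 325881)/(B + M(111)) = (-345235 - 325881)/(-4556952 + 4*111²) = -671116/(-4556952 + 4*12321) = -671116/(-4556952 + 49284) = -671116/(-4507668) = -671116*(-1/4507668) = 167779/1126917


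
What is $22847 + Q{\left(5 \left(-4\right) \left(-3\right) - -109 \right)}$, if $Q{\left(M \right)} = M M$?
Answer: $51408$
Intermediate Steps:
$Q{\left(M \right)} = M^{2}$
$22847 + Q{\left(5 \left(-4\right) \left(-3\right) - -109 \right)} = 22847 + \left(5 \left(-4\right) \left(-3\right) - -109\right)^{2} = 22847 + \left(\left(-20\right) \left(-3\right) + 109\right)^{2} = 22847 + \left(60 + 109\right)^{2} = 22847 + 169^{2} = 22847 + 28561 = 51408$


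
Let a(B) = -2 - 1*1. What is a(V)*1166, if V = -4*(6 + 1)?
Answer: -3498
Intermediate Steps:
V = -28 (V = -4*7 = -28)
a(B) = -3 (a(B) = -2 - 1 = -3)
a(V)*1166 = -3*1166 = -3498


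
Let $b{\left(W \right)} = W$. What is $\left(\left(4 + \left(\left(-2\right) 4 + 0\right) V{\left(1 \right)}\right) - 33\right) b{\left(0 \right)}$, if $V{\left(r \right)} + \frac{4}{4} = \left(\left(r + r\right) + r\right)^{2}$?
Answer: $0$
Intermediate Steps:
$V{\left(r \right)} = -1 + 9 r^{2}$ ($V{\left(r \right)} = -1 + \left(\left(r + r\right) + r\right)^{2} = -1 + \left(2 r + r\right)^{2} = -1 + \left(3 r\right)^{2} = -1 + 9 r^{2}$)
$\left(\left(4 + \left(\left(-2\right) 4 + 0\right) V{\left(1 \right)}\right) - 33\right) b{\left(0 \right)} = \left(\left(4 + \left(\left(-2\right) 4 + 0\right) \left(-1 + 9 \cdot 1^{2}\right)\right) - 33\right) 0 = \left(\left(4 + \left(-8 + 0\right) \left(-1 + 9 \cdot 1\right)\right) - 33\right) 0 = \left(\left(4 - 8 \left(-1 + 9\right)\right) - 33\right) 0 = \left(\left(4 - 64\right) - 33\right) 0 = \left(-60 - 33\right) 0 = \left(-93\right) 0 = 0$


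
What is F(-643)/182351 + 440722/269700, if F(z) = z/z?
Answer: 40183183561/24590032350 ≈ 1.6341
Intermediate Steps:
F(z) = 1
F(-643)/182351 + 440722/269700 = 1/182351 + 440722/269700 = 1*(1/182351) + 440722*(1/269700) = 1/182351 + 220361/134850 = 40183183561/24590032350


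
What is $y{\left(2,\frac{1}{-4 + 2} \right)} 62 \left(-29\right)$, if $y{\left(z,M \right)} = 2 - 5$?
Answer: $5394$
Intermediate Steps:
$y{\left(z,M \right)} = -3$ ($y{\left(z,M \right)} = 2 - 5 = -3$)
$y{\left(2,\frac{1}{-4 + 2} \right)} 62 \left(-29\right) = \left(-3\right) 62 \left(-29\right) = \left(-186\right) \left(-29\right) = 5394$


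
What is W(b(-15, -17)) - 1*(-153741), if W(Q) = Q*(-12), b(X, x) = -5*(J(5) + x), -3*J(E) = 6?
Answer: 152601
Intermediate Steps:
J(E) = -2 (J(E) = -1/3*6 = -2)
b(X, x) = 10 - 5*x (b(X, x) = -5*(-2 + x) = 10 - 5*x)
W(Q) = -12*Q
W(b(-15, -17)) - 1*(-153741) = -12*(10 - 5*(-17)) - 1*(-153741) = -12*(10 + 85) + 153741 = -12*95 + 153741 = -1140 + 153741 = 152601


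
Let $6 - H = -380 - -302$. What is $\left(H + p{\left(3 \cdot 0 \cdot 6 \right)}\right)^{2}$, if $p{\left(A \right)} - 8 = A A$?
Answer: $8464$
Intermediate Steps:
$H = 84$ ($H = 6 - \left(-380 - -302\right) = 6 - \left(-380 + 302\right) = 6 - -78 = 6 + 78 = 84$)
$p{\left(A \right)} = 8 + A^{2}$ ($p{\left(A \right)} = 8 + A A = 8 + A^{2}$)
$\left(H + p{\left(3 \cdot 0 \cdot 6 \right)}\right)^{2} = \left(84 + \left(8 + \left(3 \cdot 0 \cdot 6\right)^{2}\right)\right)^{2} = \left(84 + \left(8 + \left(0 \cdot 6\right)^{2}\right)\right)^{2} = \left(84 + \left(8 + 0^{2}\right)\right)^{2} = \left(84 + \left(8 + 0\right)\right)^{2} = \left(84 + 8\right)^{2} = 92^{2} = 8464$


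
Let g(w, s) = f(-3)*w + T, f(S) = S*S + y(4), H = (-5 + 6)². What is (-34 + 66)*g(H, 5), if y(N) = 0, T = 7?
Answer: 512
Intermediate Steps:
H = 1 (H = 1² = 1)
f(S) = S² (f(S) = S*S + 0 = S² + 0 = S²)
g(w, s) = 7 + 9*w (g(w, s) = (-3)²*w + 7 = 9*w + 7 = 7 + 9*w)
(-34 + 66)*g(H, 5) = (-34 + 66)*(7 + 9*1) = 32*(7 + 9) = 32*16 = 512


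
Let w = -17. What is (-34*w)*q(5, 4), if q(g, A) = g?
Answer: 2890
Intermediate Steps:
(-34*w)*q(5, 4) = -34*(-17)*5 = 578*5 = 2890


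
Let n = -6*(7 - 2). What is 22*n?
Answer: -660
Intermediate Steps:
n = -30 (n = -6*5 = -30)
22*n = 22*(-30) = -660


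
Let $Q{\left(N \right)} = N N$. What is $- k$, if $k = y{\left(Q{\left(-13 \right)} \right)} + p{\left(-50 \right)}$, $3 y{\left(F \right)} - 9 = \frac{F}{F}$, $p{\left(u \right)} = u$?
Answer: $\frac{140}{3} \approx 46.667$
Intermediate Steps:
$Q{\left(N \right)} = N^{2}$
$y{\left(F \right)} = \frac{10}{3}$ ($y{\left(F \right)} = 3 + \frac{F \frac{1}{F}}{3} = 3 + \frac{1}{3} \cdot 1 = 3 + \frac{1}{3} = \frac{10}{3}$)
$k = - \frac{140}{3}$ ($k = \frac{10}{3} - 50 = - \frac{140}{3} \approx -46.667$)
$- k = \left(-1\right) \left(- \frac{140}{3}\right) = \frac{140}{3}$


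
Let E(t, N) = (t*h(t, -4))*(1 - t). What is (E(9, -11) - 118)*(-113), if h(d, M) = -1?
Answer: 5198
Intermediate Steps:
E(t, N) = -t*(1 - t) (E(t, N) = (t*(-1))*(1 - t) = (-t)*(1 - t) = -t*(1 - t))
(E(9, -11) - 118)*(-113) = (9*(-1 + 9) - 118)*(-113) = (9*8 - 118)*(-113) = (72 - 118)*(-113) = -46*(-113) = 5198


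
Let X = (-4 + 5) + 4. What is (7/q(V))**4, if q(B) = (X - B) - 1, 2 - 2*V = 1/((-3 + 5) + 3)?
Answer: 24010000/923521 ≈ 25.998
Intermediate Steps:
X = 5 (X = 1 + 4 = 5)
V = 9/10 (V = 1 - 1/(2*((-3 + 5) + 3)) = 1 - 1/(2*(2 + 3)) = 1 - 1/2/5 = 1 - 1/2*1/5 = 1 - 1/10 = 9/10 ≈ 0.90000)
q(B) = 4 - B (q(B) = (5 - B) - 1 = 4 - B)
(7/q(V))**4 = (7/(4 - 1*9/10))**4 = (7/(4 - 9/10))**4 = (7/(31/10))**4 = (7*(10/31))**4 = (70/31)**4 = 24010000/923521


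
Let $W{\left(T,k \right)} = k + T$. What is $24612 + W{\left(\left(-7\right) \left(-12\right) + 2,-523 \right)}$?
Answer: $24175$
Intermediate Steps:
$W{\left(T,k \right)} = T + k$
$24612 + W{\left(\left(-7\right) \left(-12\right) + 2,-523 \right)} = 24612 + \left(\left(\left(-7\right) \left(-12\right) + 2\right) - 523\right) = 24612 + \left(\left(84 + 2\right) - 523\right) = 24612 + \left(86 - 523\right) = 24612 - 437 = 24175$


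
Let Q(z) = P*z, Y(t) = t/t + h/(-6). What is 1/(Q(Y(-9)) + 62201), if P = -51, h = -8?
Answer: 1/62082 ≈ 1.6108e-5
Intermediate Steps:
Y(t) = 7/3 (Y(t) = t/t - 8/(-6) = 1 - 8*(-⅙) = 1 + 4/3 = 7/3)
Q(z) = -51*z
1/(Q(Y(-9)) + 62201) = 1/(-51*7/3 + 62201) = 1/(-119 + 62201) = 1/62082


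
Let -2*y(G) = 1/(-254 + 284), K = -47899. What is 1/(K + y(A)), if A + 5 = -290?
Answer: -60/2873941 ≈ -2.0877e-5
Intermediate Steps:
A = -295 (A = -5 - 290 = -295)
y(G) = -1/60 (y(G) = -1/(2*(-254 + 284)) = -1/2/30 = -1/2*1/30 = -1/60)
1/(K + y(A)) = 1/(-47899 - 1/60) = 1/(-2873941/60) = -60/2873941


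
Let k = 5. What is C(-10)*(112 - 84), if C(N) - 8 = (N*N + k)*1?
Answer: 3164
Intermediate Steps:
C(N) = 13 + N**2 (C(N) = 8 + (N*N + 5)*1 = 8 + (N**2 + 5)*1 = 8 + (5 + N**2)*1 = 8 + (5 + N**2) = 13 + N**2)
C(-10)*(112 - 84) = (13 + (-10)**2)*(112 - 84) = (13 + 100)*28 = 113*28 = 3164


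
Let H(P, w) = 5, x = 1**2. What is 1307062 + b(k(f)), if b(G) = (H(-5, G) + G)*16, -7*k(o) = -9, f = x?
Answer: 9150138/7 ≈ 1.3072e+6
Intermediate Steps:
x = 1
f = 1
k(o) = 9/7 (k(o) = -1/7*(-9) = 9/7)
b(G) = 80 + 16*G (b(G) = (5 + G)*16 = 80 + 16*G)
1307062 + b(k(f)) = 1307062 + (80 + 16*(9/7)) = 1307062 + (80 + 144/7) = 1307062 + 704/7 = 9150138/7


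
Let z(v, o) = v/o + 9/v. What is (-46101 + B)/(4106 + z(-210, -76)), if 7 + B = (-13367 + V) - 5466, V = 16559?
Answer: -32174030/2732299 ≈ -11.775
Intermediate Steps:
z(v, o) = 9/v + v/o
B = -2281 (B = -7 + ((-13367 + 16559) - 5466) = -7 + (3192 - 5466) = -7 - 2274 = -2281)
(-46101 + B)/(4106 + z(-210, -76)) = (-46101 - 2281)/(4106 + (9/(-210) - 210/(-76))) = -48382/(4106 + (9*(-1/210) - 210*(-1/76))) = -48382/(4106 + (-3/70 + 105/38)) = -48382/(4106 + 1809/665) = -48382/2732299/665 = -48382*665/2732299 = -32174030/2732299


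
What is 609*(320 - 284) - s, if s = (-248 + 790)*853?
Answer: -440402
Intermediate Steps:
s = 462326 (s = 542*853 = 462326)
609*(320 - 284) - s = 609*(320 - 284) - 1*462326 = 609*36 - 462326 = 21924 - 462326 = -440402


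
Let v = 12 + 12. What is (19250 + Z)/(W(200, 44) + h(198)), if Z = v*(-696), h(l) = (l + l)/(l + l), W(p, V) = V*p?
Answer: 2546/8801 ≈ 0.28929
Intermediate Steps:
v = 24
h(l) = 1 (h(l) = (2*l)/((2*l)) = (2*l)*(1/(2*l)) = 1)
Z = -16704 (Z = 24*(-696) = -16704)
(19250 + Z)/(W(200, 44) + h(198)) = (19250 - 16704)/(44*200 + 1) = 2546/(8800 + 1) = 2546/8801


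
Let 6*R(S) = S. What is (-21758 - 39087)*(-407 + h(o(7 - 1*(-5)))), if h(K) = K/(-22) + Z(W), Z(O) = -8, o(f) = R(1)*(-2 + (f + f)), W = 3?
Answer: 151564895/6 ≈ 2.5261e+7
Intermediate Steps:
R(S) = S/6
o(f) = -⅓ + f/3 (o(f) = ((⅙)*1)*(-2 + (f + f)) = (-2 + 2*f)/6 = -⅓ + f/3)
h(K) = -8 - K/22 (h(K) = K/(-22) - 8 = K*(-1/22) - 8 = -K/22 - 8 = -8 - K/22)
(-21758 - 39087)*(-407 + h(o(7 - 1*(-5)))) = (-21758 - 39087)*(-407 + (-8 - (-⅓ + (7 - 1*(-5))/3)/22)) = -60845*(-407 + (-8 - (-⅓ + (7 + 5)/3)/22)) = -60845*(-407 + (-8 - (-⅓ + (⅓)*12)/22)) = -60845*(-407 + (-8 - (-⅓ + 4)/22)) = -60845*(-407 + (-8 - 1/22*11/3)) = -60845*(-407 + (-8 - ⅙)) = -60845*(-407 - 49/6) = -60845*(-2491/6) = 151564895/6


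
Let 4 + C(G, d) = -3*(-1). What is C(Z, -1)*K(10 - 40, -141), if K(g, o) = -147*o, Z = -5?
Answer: -20727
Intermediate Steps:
C(G, d) = -1 (C(G, d) = -4 - 3*(-1) = -4 + 3 = -1)
C(Z, -1)*K(10 - 40, -141) = -(-147)*(-141) = -1*20727 = -20727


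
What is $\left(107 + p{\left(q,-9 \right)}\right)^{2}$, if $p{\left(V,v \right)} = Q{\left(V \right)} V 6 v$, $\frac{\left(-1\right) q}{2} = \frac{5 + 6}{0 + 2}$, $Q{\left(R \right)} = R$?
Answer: $41306329$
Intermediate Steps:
$q = -11$ ($q = - 2 \frac{5 + 6}{0 + 2} = - 2 \cdot \frac{11}{2} = - 2 \cdot 11 \cdot \frac{1}{2} = \left(-2\right) \frac{11}{2} = -11$)
$p{\left(V,v \right)} = 6 v V^{2}$ ($p{\left(V,v \right)} = V V 6 v = V 6 V v = 6 V^{2} v = 6 v V^{2}$)
$\left(107 + p{\left(q,-9 \right)}\right)^{2} = \left(107 + 6 \left(-9\right) \left(-11\right)^{2}\right)^{2} = \left(107 + 6 \left(-9\right) 121\right)^{2} = \left(107 - 6534\right)^{2} = \left(-6427\right)^{2} = 41306329$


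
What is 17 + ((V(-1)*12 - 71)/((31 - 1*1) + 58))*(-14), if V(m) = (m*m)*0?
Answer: 1245/44 ≈ 28.295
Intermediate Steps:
V(m) = 0 (V(m) = m²*0 = 0)
17 + ((V(-1)*12 - 71)/((31 - 1*1) + 58))*(-14) = 17 + ((0*12 - 71)/((31 - 1*1) + 58))*(-14) = 17 + ((0 - 71)/((31 - 1) + 58))*(-14) = 17 - 71/(30 + 58)*(-14) = 17 - 71/88*(-14) = 17 + 497/44 = 1245/44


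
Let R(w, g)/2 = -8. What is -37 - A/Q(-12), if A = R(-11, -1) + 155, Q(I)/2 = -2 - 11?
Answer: -823/26 ≈ -31.654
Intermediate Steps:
R(w, g) = -16 (R(w, g) = 2*(-8) = -16)
Q(I) = -26 (Q(I) = 2*(-2 - 11) = 2*(-13) = -26)
A = 139 (A = -16 + 155 = 139)
-37 - A/Q(-12) = -37 - 139/(-26) = -37 - 139*(-1)/26 = -37 - 1*(-139/26) = -37 + 139/26 = -823/26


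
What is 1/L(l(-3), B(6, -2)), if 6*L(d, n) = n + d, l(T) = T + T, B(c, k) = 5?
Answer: -6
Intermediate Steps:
l(T) = 2*T
L(d, n) = d/6 + n/6 (L(d, n) = (n + d)/6 = (d + n)/6 = d/6 + n/6)
1/L(l(-3), B(6, -2)) = 1/((2*(-3))/6 + (⅙)*5) = 1/((⅙)*(-6) + ⅚) = 1/(-1 + ⅚) = 1/(-⅙) = -6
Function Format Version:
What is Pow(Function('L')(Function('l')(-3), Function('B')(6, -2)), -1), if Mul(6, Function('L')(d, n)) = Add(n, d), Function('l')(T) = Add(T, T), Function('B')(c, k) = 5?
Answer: -6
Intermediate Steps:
Function('l')(T) = Mul(2, T)
Function('L')(d, n) = Add(Mul(Rational(1, 6), d), Mul(Rational(1, 6), n)) (Function('L')(d, n) = Mul(Rational(1, 6), Add(n, d)) = Mul(Rational(1, 6), Add(d, n)) = Add(Mul(Rational(1, 6), d), Mul(Rational(1, 6), n)))
Pow(Function('L')(Function('l')(-3), Function('B')(6, -2)), -1) = Pow(Add(Mul(Rational(1, 6), Mul(2, -3)), Mul(Rational(1, 6), 5)), -1) = Pow(Add(Mul(Rational(1, 6), -6), Rational(5, 6)), -1) = Pow(Add(-1, Rational(5, 6)), -1) = Pow(Rational(-1, 6), -1) = -6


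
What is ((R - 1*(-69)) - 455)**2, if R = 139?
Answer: 61009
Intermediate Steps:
((R - 1*(-69)) - 455)**2 = ((139 - 1*(-69)) - 455)**2 = ((139 + 69) - 455)**2 = (208 - 455)**2 = (-247)**2 = 61009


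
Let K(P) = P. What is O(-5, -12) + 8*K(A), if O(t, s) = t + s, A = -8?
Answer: -81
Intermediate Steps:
O(t, s) = s + t
O(-5, -12) + 8*K(A) = (-12 - 5) + 8*(-8) = -17 - 64 = -81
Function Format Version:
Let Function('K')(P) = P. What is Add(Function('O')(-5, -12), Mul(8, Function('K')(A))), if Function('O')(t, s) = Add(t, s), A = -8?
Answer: -81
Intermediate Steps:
Function('O')(t, s) = Add(s, t)
Add(Function('O')(-5, -12), Mul(8, Function('K')(A))) = Add(Add(-12, -5), Mul(8, -8)) = Add(-17, -64) = -81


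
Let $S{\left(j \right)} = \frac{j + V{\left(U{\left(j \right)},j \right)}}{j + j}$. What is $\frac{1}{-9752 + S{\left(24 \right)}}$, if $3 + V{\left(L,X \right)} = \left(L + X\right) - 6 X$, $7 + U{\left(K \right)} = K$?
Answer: $- \frac{24}{234089} \approx -0.00010253$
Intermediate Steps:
$U{\left(K \right)} = -7 + K$
$V{\left(L,X \right)} = -3 + L - 5 X$ ($V{\left(L,X \right)} = -3 + \left(\left(L + X\right) - 6 X\right) = -3 + \left(L - 5 X\right) = -3 + L - 5 X$)
$S{\left(j \right)} = \frac{-10 - 3 j}{2 j}$ ($S{\left(j \right)} = \frac{j - \left(10 + 4 j\right)}{j + j} = \frac{j - \left(10 + 4 j\right)}{2 j} = \left(-10 - 3 j\right) \frac{1}{2 j} = \frac{-10 - 3 j}{2 j}$)
$\frac{1}{-9752 + S{\left(24 \right)}} = \frac{1}{-9752 - \left(\frac{3}{2} + \frac{5}{24}\right)} = \frac{1}{-9752 - \frac{41}{24}} = \frac{1}{- \frac{234089}{24}} = - \frac{24}{234089}$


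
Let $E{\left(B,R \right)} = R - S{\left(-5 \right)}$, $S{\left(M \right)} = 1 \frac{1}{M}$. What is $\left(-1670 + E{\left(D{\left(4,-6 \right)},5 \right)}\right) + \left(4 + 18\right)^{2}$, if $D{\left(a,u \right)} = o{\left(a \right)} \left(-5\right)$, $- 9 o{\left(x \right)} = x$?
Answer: $- \frac{5904}{5} \approx -1180.8$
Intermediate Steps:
$o{\left(x \right)} = - \frac{x}{9}$
$S{\left(M \right)} = \frac{1}{M}$
$D{\left(a,u \right)} = \frac{5 a}{9}$ ($D{\left(a,u \right)} = - \frac{a}{9} \left(-5\right) = \frac{5 a}{9}$)
$E{\left(B,R \right)} = \frac{1}{5} + R$ ($E{\left(B,R \right)} = R - \frac{1}{-5} = R - - \frac{1}{5} = R + \frac{1}{5} = \frac{1}{5} + R$)
$\left(-1670 + E{\left(D{\left(4,-6 \right)},5 \right)}\right) + \left(4 + 18\right)^{2} = \left(-1670 + \left(\frac{1}{5} + 5\right)\right) + \left(4 + 18\right)^{2} = \left(-1670 + \frac{26}{5}\right) + 22^{2} = - \frac{8324}{5} + 484 = - \frac{5904}{5}$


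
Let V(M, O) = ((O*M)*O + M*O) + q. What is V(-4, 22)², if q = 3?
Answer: 4084441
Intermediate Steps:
V(M, O) = 3 + M*O + M*O² (V(M, O) = ((O*M)*O + M*O) + 3 = ((M*O)*O + M*O) + 3 = (M*O² + M*O) + 3 = (M*O + M*O²) + 3 = 3 + M*O + M*O²)
V(-4, 22)² = (3 - 4*22 - 4*22²)² = (3 - 88 - 4*484)² = (3 - 88 - 1936)² = (-2021)² = 4084441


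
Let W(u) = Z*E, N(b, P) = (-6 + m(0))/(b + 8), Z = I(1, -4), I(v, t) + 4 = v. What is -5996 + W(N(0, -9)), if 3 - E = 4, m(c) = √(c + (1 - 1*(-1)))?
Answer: -5993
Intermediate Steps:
I(v, t) = -4 + v
m(c) = √(2 + c) (m(c) = √(c + (1 + 1)) = √(c + 2) = √(2 + c))
Z = -3 (Z = -4 + 1 = -3)
N(b, P) = (-6 + √2)/(8 + b) (N(b, P) = (-6 + √(2 + 0))/(b + 8) = (-6 + √2)/(8 + b))
E = -1 (E = 3 - 1*4 = 3 - 4 = -1)
W(u) = 3 (W(u) = -3*(-1) = 3)
-5996 + W(N(0, -9)) = -5996 + 3 = -5993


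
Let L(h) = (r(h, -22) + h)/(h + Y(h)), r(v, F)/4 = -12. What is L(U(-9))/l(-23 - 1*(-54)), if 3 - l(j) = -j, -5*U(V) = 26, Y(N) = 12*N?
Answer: 133/5746 ≈ 0.023147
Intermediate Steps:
U(V) = -26/5 (U(V) = -⅕*26 = -26/5)
r(v, F) = -48 (r(v, F) = 4*(-12) = -48)
l(j) = 3 + j (l(j) = 3 - (-1)*j = 3 + j)
L(h) = (-48 + h)/(13*h) (L(h) = (-48 + h)/(h + 12*h) = (-48 + h)/((13*h)) = (-48 + h)*(1/(13*h)) = (-48 + h)/(13*h))
L(U(-9))/l(-23 - 1*(-54)) = ((-48 - 26/5)/(13*(-26/5)))/(3 + (-23 - 1*(-54))) = ((1/13)*(-5/26)*(-266/5))/(3 + (-23 + 54)) = 133/(169*(3 + 31)) = (133/169)/34 = (133/169)*(1/34) = 133/5746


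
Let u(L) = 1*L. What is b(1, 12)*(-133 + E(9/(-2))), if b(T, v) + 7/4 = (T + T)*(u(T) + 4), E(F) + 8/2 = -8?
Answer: -4785/4 ≈ -1196.3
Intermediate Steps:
E(F) = -12 (E(F) = -4 - 8 = -12)
u(L) = L
b(T, v) = -7/4 + 2*T*(4 + T) (b(T, v) = -7/4 + (T + T)*(T + 4) = -7/4 + (2*T)*(4 + T) = -7/4 + 2*T*(4 + T))
b(1, 12)*(-133 + E(9/(-2))) = (-7/4 + 2*1² + 8*1)*(-133 - 12) = (-7/4 + 2*1 + 8)*(-145) = (-7/4 + 2 + 8)*(-145) = (33/4)*(-145) = -4785/4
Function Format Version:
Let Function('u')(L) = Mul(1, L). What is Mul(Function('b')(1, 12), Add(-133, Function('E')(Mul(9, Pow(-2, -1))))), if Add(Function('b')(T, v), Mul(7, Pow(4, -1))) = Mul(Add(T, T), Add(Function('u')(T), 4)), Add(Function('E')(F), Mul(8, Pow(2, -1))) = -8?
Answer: Rational(-4785, 4) ≈ -1196.3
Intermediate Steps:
Function('E')(F) = -12 (Function('E')(F) = Add(-4, -8) = -12)
Function('u')(L) = L
Function('b')(T, v) = Add(Rational(-7, 4), Mul(2, T, Add(4, T))) (Function('b')(T, v) = Add(Rational(-7, 4), Mul(Add(T, T), Add(T, 4))) = Add(Rational(-7, 4), Mul(Mul(2, T), Add(4, T))) = Add(Rational(-7, 4), Mul(2, T, Add(4, T))))
Mul(Function('b')(1, 12), Add(-133, Function('E')(Mul(9, Pow(-2, -1))))) = Mul(Add(Rational(-7, 4), Mul(2, Pow(1, 2)), Mul(8, 1)), Add(-133, -12)) = Mul(Add(Rational(-7, 4), Mul(2, 1), 8), -145) = Mul(Add(Rational(-7, 4), 2, 8), -145) = Mul(Rational(33, 4), -145) = Rational(-4785, 4)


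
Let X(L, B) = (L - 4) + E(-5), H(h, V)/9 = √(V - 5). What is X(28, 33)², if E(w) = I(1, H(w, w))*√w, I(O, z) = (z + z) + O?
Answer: (24 - 90*√2 + I*√5)² ≈ 10662.0 - 461.88*I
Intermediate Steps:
H(h, V) = 9*√(-5 + V) (H(h, V) = 9*√(V - 5) = 9*√(-5 + V))
I(O, z) = O + 2*z (I(O, z) = 2*z + O = O + 2*z)
E(w) = √w*(1 + 18*√(-5 + w)) (E(w) = (1 + 2*(9*√(-5 + w)))*√w = (1 + 18*√(-5 + w))*√w = √w*(1 + 18*√(-5 + w)))
X(L, B) = -4 + L + I*√5*(1 + 18*I*√10) (X(L, B) = (L - 4) + √(-5)*(1 + 18*√(-5 - 5)) = (-4 + L) + (I*√5)*(1 + 18*√(-10)) = (-4 + L) + (I*√5)*(1 + 18*(I*√10)) = (-4 + L) + (I*√5)*(1 + 18*I*√10) = (-4 + L) + I*√5*(1 + 18*I*√10) = -4 + L + I*√5*(1 + 18*I*√10))
X(28, 33)² = (-4 + 28 - 90*√2 + I*√5)² = (24 - 90*√2 + I*√5)²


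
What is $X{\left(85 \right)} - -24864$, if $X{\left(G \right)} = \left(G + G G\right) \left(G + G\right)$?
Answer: $1267564$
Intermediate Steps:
$X{\left(G \right)} = 2 G \left(G + G^{2}\right)$ ($X{\left(G \right)} = \left(G + G^{2}\right) 2 G = 2 G \left(G + G^{2}\right)$)
$X{\left(85 \right)} - -24864 = 2 \cdot 85^{2} \left(1 + 85\right) - -24864 = 2 \cdot 7225 \cdot 86 + 24864 = 1242700 + 24864 = 1267564$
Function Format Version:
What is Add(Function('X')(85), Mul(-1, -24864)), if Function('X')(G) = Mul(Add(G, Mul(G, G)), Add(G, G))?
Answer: 1267564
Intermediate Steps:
Function('X')(G) = Mul(2, G, Add(G, Pow(G, 2))) (Function('X')(G) = Mul(Add(G, Pow(G, 2)), Mul(2, G)) = Mul(2, G, Add(G, Pow(G, 2))))
Add(Function('X')(85), Mul(-1, -24864)) = Add(Mul(2, Pow(85, 2), Add(1, 85)), Mul(-1, -24864)) = Add(Mul(2, 7225, 86), 24864) = Add(1242700, 24864) = 1267564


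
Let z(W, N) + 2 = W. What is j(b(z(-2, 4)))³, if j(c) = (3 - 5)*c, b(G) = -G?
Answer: -512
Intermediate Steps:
z(W, N) = -2 + W
j(c) = -2*c
j(b(z(-2, 4)))³ = (-(-2)*(-2 - 2))³ = (-(-2)*(-4))³ = (-2*4)³ = (-8)³ = -512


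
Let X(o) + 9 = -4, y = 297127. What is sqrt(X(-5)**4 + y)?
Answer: 2*sqrt(81422) ≈ 570.69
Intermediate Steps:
X(o) = -13 (X(o) = -9 - 4 = -13)
sqrt(X(-5)**4 + y) = sqrt((-13)**4 + 297127) = sqrt(28561 + 297127) = sqrt(325688) = 2*sqrt(81422)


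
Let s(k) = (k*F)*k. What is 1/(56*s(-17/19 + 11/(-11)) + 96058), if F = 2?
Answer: 361/34822090 ≈ 1.0367e-5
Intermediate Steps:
s(k) = 2*k**2 (s(k) = (k*2)*k = (2*k)*k = 2*k**2)
1/(56*s(-17/19 + 11/(-11)) + 96058) = 1/(56*(2*(-17/19 + 11/(-11))**2) + 96058) = 1/(56*(2*(-17*1/19 + 11*(-1/11))**2) + 96058) = 1/(56*(2*(-17/19 - 1)**2) + 96058) = 1/(56*(2*(-36/19)**2) + 96058) = 1/(56*(2*(1296/361)) + 96058) = 1/(56*(2592/361) + 96058) = 1/(145152/361 + 96058) = 1/(34822090/361) = 361/34822090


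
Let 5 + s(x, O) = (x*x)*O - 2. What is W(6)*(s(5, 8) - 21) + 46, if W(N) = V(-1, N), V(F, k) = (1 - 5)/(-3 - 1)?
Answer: 218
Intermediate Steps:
s(x, O) = -7 + O*x**2 (s(x, O) = -5 + ((x*x)*O - 2) = -5 + (x**2*O - 2) = -5 + (O*x**2 - 2) = -5 + (-2 + O*x**2) = -7 + O*x**2)
V(F, k) = 1 (V(F, k) = -4/(-4) = -4*(-1/4) = 1)
W(N) = 1
W(6)*(s(5, 8) - 21) + 46 = 1*((-7 + 8*5**2) - 21) + 46 = 1*((-7 + 8*25) - 21) + 46 = 1*((-7 + 200) - 21) + 46 = 1*(193 - 21) + 46 = 1*172 + 46 = 172 + 46 = 218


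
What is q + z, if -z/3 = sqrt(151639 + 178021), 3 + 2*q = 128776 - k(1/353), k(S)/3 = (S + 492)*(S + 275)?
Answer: -34533330599/249218 - 6*sqrt(82415) ≈ -1.4029e+5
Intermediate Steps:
k(S) = 3*(275 + S)*(492 + S) (k(S) = 3*((S + 492)*(S + 275)) = 3*((492 + S)*(275 + S)) = 3*((275 + S)*(492 + S)) = 3*(275 + S)*(492 + S))
q = -34533330599/249218 (q = -3/2 + (128776 - (405900 + 3*(1/353)**2 + 2301/353))/2 = -3/2 + (128776 - (405900 + 3*(1/353)**2 + 2301*(1/353)))/2 = -3/2 + (128776 - (405900 + 3*(1/124609) + 2301/353))/2 = -3/2 + (128776 - (405900 + 3/124609 + 2301/353))/2 = -3/2 + (128776 - 1*50579605356/124609)/2 = -3/2 + (128776 - 50579605356/124609)/2 = -3/2 + (1/2)*(-34532956772/124609) = -3/2 - 17266478386/124609 = -34533330599/249218 ≈ -1.3857e+5)
z = -6*sqrt(82415) (z = -3*sqrt(151639 + 178021) = -6*sqrt(82415) ≈ -1722.5)
q + z = -34533330599/249218 - 6*sqrt(82415)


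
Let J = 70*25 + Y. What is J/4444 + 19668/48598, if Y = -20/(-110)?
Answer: 21557491/26996189 ≈ 0.79854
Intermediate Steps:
Y = 2/11 (Y = -20*(-1/110) = 2/11 ≈ 0.18182)
J = 19252/11 (J = 70*25 + 2/11 = 1750 + 2/11 = 19252/11 ≈ 1750.2)
J/4444 + 19668/48598 = (19252/11)/4444 + 19668/48598 = (19252/11)*(1/4444) + 19668*(1/48598) = 4813/12221 + 894/2209 = 21557491/26996189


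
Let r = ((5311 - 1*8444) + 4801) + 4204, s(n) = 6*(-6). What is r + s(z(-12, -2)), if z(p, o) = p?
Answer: 5836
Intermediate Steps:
s(n) = -36
r = 5872 (r = ((5311 - 8444) + 4801) + 4204 = (-3133 + 4801) + 4204 = 1668 + 4204 = 5872)
r + s(z(-12, -2)) = 5872 - 36 = 5836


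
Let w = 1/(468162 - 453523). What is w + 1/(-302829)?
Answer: 288190/4433113731 ≈ 6.5009e-5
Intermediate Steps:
w = 1/14639 ≈ 6.8311e-5
w + 1/(-302829) = 1/14639 + 1/(-302829) = 1/14639 - 1/302829 = 288190/4433113731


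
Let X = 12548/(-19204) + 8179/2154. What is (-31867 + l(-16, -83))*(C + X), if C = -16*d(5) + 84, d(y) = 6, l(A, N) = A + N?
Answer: 1463818510561/5170677 ≈ 2.8310e+5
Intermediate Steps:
X = 32510281/10341354 (X = 12548*(-1/19204) + 8179*(1/2154) = -3137/4801 + 8179/2154 = 32510281/10341354 ≈ 3.1437)
C = -12 (C = -16*6 + 84 = -96 + 84 = -12)
(-31867 + l(-16, -83))*(C + X) = (-31867 + (-16 - 83))*(-12 + 32510281/10341354) = (-31867 - 99)*(-91585967/10341354) = -31966*(-91585967/10341354) = 1463818510561/5170677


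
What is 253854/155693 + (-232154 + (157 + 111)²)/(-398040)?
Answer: 12600630485/6197204172 ≈ 2.0333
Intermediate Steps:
253854/155693 + (-232154 + (157 + 111)²)/(-398040) = 253854*(1/155693) + (-232154 + 268²)*(-1/398040) = 253854/155693 + (-232154 + 71824)*(-1/398040) = 253854/155693 - 160330*(-1/398040) = 253854/155693 + 16033/39804 = 12600630485/6197204172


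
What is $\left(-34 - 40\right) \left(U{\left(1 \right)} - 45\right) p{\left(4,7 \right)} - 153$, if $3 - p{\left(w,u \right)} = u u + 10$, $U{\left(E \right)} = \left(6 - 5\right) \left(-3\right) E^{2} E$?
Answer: $-199065$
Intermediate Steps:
$U{\left(E \right)} = - 3 E^{3}$ ($U{\left(E \right)} = 1 \left(-3\right) E^{2} E = - 3 E^{2} E = - 3 E^{3}$)
$p{\left(w,u \right)} = -7 - u^{2}$ ($p{\left(w,u \right)} = 3 - \left(u u + 10\right) = 3 - \left(u^{2} + 10\right) = 3 - \left(10 + u^{2}\right) = -7 - u^{2}$)
$\left(-34 - 40\right) \left(U{\left(1 \right)} - 45\right) p{\left(4,7 \right)} - 153 = \left(-34 - 40\right) \left(- 3 \cdot 1^{3} - 45\right) \left(-7 - 7^{2}\right) - 153 = - 74 \left(\left(-3\right) 1 - 45\right) \left(-7 - 49\right) - 153 = - 74 \left(-3 - 45\right) \left(-7 - 49\right) - 153 = \left(-74\right) \left(-48\right) \left(-56\right) - 153 = 3552 \left(-56\right) - 153 = -198912 - 153 = -199065$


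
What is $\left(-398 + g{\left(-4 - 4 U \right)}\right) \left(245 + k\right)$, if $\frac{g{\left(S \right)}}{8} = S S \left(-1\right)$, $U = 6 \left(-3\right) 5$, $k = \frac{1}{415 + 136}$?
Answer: $- \frac{136924552856}{551} \approx -2.485 \cdot 10^{8}$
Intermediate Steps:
$k = \frac{1}{551} \approx 0.0018149$
$U = -90$ ($U = \left(-18\right) 5 = -90$)
$g{\left(S \right)} = - 8 S^{2}$ ($g{\left(S \right)} = 8 S S \left(-1\right) = 8 S^{2} \left(-1\right) = 8 \left(- S^{2}\right) = - 8 S^{2}$)
$\left(-398 + g{\left(-4 - 4 U \right)}\right) \left(245 + k\right) = \left(-398 - 8 \left(-4 - -360\right)^{2}\right) \left(245 + \frac{1}{551}\right) = \left(-398 - 8 \left(-4 + 360\right)^{2}\right) \frac{134996}{551} = \left(-398 - 8 \cdot 356^{2}\right) \frac{134996}{551} = \left(-398 - 1013888\right) \frac{134996}{551} = \left(-1014286\right) \frac{134996}{551} = - \frac{136924552856}{551}$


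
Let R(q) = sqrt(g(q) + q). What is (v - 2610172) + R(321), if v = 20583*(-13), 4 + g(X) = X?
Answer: -2877751 + sqrt(638) ≈ -2.8777e+6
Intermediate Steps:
g(X) = -4 + X
R(q) = sqrt(-4 + 2*q) (R(q) = sqrt((-4 + q) + q) = sqrt(-4 + 2*q))
v = -267579
(v - 2610172) + R(321) = (-267579 - 2610172) + sqrt(-4 + 2*321) = -2877751 + sqrt(-4 + 642) = -2877751 + sqrt(638)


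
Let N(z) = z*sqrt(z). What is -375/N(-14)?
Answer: -375*I*sqrt(14)/196 ≈ -7.1588*I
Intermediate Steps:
N(z) = z**(3/2)
-375/N(-14) = -375*I*sqrt(14)/196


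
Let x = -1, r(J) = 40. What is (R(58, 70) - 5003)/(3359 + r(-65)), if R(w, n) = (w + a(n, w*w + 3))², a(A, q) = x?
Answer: -1754/3399 ≈ -0.51603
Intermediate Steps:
a(A, q) = -1
R(w, n) = (-1 + w)² (R(w, n) = (w - 1)² = (-1 + w)²)
(R(58, 70) - 5003)/(3359 + r(-65)) = ((-1 + 58)² - 5003)/(3359 + 40) = (57² - 5003)/3399 = (3249 - 5003)*(1/3399) = -1754*1/3399 = -1754/3399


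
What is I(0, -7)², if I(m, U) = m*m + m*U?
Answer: 0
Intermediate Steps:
I(m, U) = m² + U*m
I(0, -7)² = (0*(-7 + 0))² = (0*(-7))² = 0² = 0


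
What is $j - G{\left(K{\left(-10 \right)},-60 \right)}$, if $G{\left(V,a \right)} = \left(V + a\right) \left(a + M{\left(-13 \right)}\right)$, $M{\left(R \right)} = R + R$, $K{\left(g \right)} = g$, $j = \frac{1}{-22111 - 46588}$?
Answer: $- \frac{413567981}{68699} \approx -6020.0$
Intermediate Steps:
$j = - \frac{1}{68699}$ ($j = \frac{1}{-68699} = - \frac{1}{68699} \approx -1.4556 \cdot 10^{-5}$)
$M{\left(R \right)} = 2 R$
$G{\left(V,a \right)} = \left(-26 + a\right) \left(V + a\right)$ ($G{\left(V,a \right)} = \left(V + a\right) \left(a + 2 \left(-13\right)\right) = \left(V + a\right) \left(a - 26\right) = \left(V + a\right) \left(-26 + a\right) = \left(-26 + a\right) \left(V + a\right)$)
$j - G{\left(K{\left(-10 \right)},-60 \right)} = - \frac{1}{68699} - \left(\left(-60\right)^{2} - -260 - -1560 - -600\right) = - \frac{1}{68699} - \left(3600 + 260 + 1560 + 600\right) = - \frac{1}{68699} - 6020 = - \frac{413567981}{68699}$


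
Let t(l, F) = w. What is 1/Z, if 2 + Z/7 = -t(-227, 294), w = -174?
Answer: 1/1204 ≈ 0.00083056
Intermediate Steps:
t(l, F) = -174
Z = 1204 (Z = -14 + 7*(-1*(-174)) = -14 + 7*174 = -14 + 1218 = 1204)
1/Z = 1/1204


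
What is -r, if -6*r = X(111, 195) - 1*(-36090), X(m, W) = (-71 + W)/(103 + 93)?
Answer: 1768441/294 ≈ 6015.1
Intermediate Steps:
X(m, W) = -71/196 + W/196 (X(m, W) = (-71 + W)/196 = (-71 + W)*(1/196) = -71/196 + W/196)
r = -1768441/294 (r = -((-71/196 + (1/196)*195) - 1*(-36090))/6 = -((-71/196 + 195/196) + 36090)/6 = -(31/49 + 36090)/6 = -⅙*1768441/49 = -1768441/294 ≈ -6015.1)
-r = -1*(-1768441/294) = 1768441/294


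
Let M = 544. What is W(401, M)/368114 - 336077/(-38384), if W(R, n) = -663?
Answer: 61844600093/7064843888 ≈ 8.7538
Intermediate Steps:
W(401, M)/368114 - 336077/(-38384) = -663/368114 - 336077/(-38384) = -663*1/368114 - 336077*(-1/38384) = -663/368114 + 336077/38384 = 61844600093/7064843888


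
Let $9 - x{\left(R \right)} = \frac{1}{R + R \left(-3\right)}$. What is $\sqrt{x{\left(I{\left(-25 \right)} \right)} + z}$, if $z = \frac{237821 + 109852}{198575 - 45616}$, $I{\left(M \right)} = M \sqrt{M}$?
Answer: $\frac{\sqrt{659369538840000 + 233964556810 i}}{7647950} \approx 3.3575 + 0.00059568 i$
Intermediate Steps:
$I{\left(M \right)} = M^{\frac{3}{2}}$
$x{\left(R \right)} = 9 + \frac{1}{2 R}$ ($x{\left(R \right)} = 9 - \frac{1}{R + R \left(-3\right)} = 9 - \frac{1}{R - 3 R} = 9 - \frac{1}{\left(-2\right) R} = 9 - - \frac{1}{2 R} = 9 + \frac{1}{2 R}$)
$z = \frac{347673}{152959} \approx 2.273$
$\sqrt{x{\left(I{\left(-25 \right)} \right)} + z} = \sqrt{\left(9 + \frac{1}{2 \left(-25\right)^{\frac{3}{2}}}\right) + \frac{347673}{152959}} = \sqrt{\left(9 + \frac{1}{2 \left(- 125 i\right)}\right) + \frac{347673}{152959}} = \sqrt{\left(9 + \frac{\frac{1}{125} i}{2}\right) + \frac{347673}{152959}} = \sqrt{\left(9 + \frac{i}{250}\right) + \frac{347673}{152959}} = \sqrt{\frac{1724304}{152959} + \frac{i}{250}}$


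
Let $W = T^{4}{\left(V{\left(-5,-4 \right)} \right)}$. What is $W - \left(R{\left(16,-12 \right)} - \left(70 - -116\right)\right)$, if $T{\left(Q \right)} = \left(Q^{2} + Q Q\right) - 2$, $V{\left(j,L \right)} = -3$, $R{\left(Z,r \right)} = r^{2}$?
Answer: $65578$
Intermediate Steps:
$T{\left(Q \right)} = -2 + 2 Q^{2}$ ($T{\left(Q \right)} = \left(Q^{2} + Q^{2}\right) - 2 = 2 Q^{2} - 2 = -2 + 2 Q^{2}$)
$W = 65536$ ($W = \left(-2 + 2 \left(-3\right)^{2}\right)^{4} = \left(-2 + 2 \cdot 9\right)^{4} = \left(-2 + 18\right)^{4} = 16^{4} = 65536$)
$W - \left(R{\left(16,-12 \right)} - \left(70 - -116\right)\right) = 65536 - \left(\left(-12\right)^{2} - \left(70 - -116\right)\right) = 65536 - \left(144 - \left(70 + 116\right)\right) = 65536 - \left(144 - 186\right) = 65536 - -42 = 65536 + 42 = 65578$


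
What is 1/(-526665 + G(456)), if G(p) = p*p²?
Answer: 1/94292151 ≈ 1.0605e-8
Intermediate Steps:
G(p) = p³
1/(-526665 + G(456)) = 1/(-526665 + 456³) = 1/(-526665 + 94818816) = 1/94292151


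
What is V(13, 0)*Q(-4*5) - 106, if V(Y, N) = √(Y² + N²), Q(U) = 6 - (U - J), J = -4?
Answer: 180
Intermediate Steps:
Q(U) = 2 - U (Q(U) = 6 - (U - 1*(-4)) = 6 - (U + 4) = 6 - (4 + U) = 6 + (-4 - U) = 2 - U)
V(Y, N) = √(N² + Y²)
V(13, 0)*Q(-4*5) - 106 = √(0² + 13²)*(2 - (-4)*5) - 106 = √(0 + 169)*(2 - 1*(-20)) - 106 = √169*(2 + 20) - 106 = 13*22 - 106 = 286 - 106 = 180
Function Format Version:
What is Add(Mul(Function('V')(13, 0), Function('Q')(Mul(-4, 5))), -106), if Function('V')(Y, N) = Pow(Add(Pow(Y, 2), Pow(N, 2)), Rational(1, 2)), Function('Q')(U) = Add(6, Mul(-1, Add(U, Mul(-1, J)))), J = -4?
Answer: 180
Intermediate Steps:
Function('Q')(U) = Add(2, Mul(-1, U)) (Function('Q')(U) = Add(6, Mul(-1, Add(U, Mul(-1, -4)))) = Add(6, Mul(-1, Add(U, 4))) = Add(6, Mul(-1, Add(4, U))) = Add(6, Add(-4, Mul(-1, U))) = Add(2, Mul(-1, U)))
Function('V')(Y, N) = Pow(Add(Pow(N, 2), Pow(Y, 2)), Rational(1, 2))
Add(Mul(Function('V')(13, 0), Function('Q')(Mul(-4, 5))), -106) = Add(Mul(Pow(Add(Pow(0, 2), Pow(13, 2)), Rational(1, 2)), Add(2, Mul(-1, Mul(-4, 5)))), -106) = Add(Mul(Pow(Add(0, 169), Rational(1, 2)), Add(2, Mul(-1, -20))), -106) = Add(Mul(Pow(169, Rational(1, 2)), Add(2, 20)), -106) = Add(Mul(13, 22), -106) = Add(286, -106) = 180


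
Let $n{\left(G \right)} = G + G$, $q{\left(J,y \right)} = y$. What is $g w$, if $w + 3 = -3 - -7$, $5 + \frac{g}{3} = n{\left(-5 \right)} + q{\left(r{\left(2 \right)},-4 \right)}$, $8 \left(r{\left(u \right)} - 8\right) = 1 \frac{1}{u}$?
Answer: $-57$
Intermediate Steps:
$r{\left(u \right)} = 8 + \frac{1}{8 u}$ ($r{\left(u \right)} = 8 + \frac{1 \frac{1}{u}}{8} = 8 + \frac{1}{8 u}$)
$n{\left(G \right)} = 2 G$
$g = -57$ ($g = -15 + 3 \left(2 \left(-5\right) - 4\right) = -15 + 3 \left(-10 - 4\right) = -15 + 3 \left(-14\right) = -15 - 42 = -57$)
$w = 1$ ($w = -3 - -4 = -3 + \left(-3 + 7\right) = -3 + 4 = 1$)
$g w = \left(-57\right) 1 = -57$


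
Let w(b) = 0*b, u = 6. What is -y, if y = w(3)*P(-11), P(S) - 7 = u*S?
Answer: 0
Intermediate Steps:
P(S) = 7 + 6*S
w(b) = 0
y = 0 (y = 0*(7 + 6*(-11)) = 0*(7 - 66) = 0*(-59) = 0)
-y = -1*0 = 0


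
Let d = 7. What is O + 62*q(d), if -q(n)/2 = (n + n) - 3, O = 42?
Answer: -1322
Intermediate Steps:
q(n) = 6 - 4*n (q(n) = -2*((n + n) - 3) = -2*(2*n - 3) = -2*(-3 + 2*n) = 6 - 4*n)
O + 62*q(d) = 42 + 62*(6 - 4*7) = 42 + 62*(6 - 28) = 42 + 62*(-22) = 42 - 1364 = -1322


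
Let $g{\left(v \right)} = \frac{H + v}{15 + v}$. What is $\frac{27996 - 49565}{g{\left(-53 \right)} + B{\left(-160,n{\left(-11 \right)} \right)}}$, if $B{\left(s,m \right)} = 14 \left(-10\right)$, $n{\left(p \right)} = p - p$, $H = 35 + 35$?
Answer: $\frac{819622}{5337} \approx 153.57$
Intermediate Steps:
$H = 70$
$n{\left(p \right)} = 0$
$B{\left(s,m \right)} = -140$
$g{\left(v \right)} = \frac{70 + v}{15 + v}$
$\frac{27996 - 49565}{g{\left(-53 \right)} + B{\left(-160,n{\left(-11 \right)} \right)}} = \frac{27996 - 49565}{\frac{70 - 53}{15 - 53} - 140} = - \frac{21569}{\frac{1}{-38} \cdot 17 - 140} = - \frac{21569}{\left(- \frac{1}{38}\right) 17 - 140} = - \frac{21569}{- \frac{17}{38} - 140} = - \frac{21569}{- \frac{5337}{38}} = \left(-21569\right) \left(- \frac{38}{5337}\right) = \frac{819622}{5337}$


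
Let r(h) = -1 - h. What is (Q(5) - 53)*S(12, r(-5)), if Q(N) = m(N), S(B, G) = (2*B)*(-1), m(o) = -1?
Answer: 1296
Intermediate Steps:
S(B, G) = -2*B
Q(N) = -1
(Q(5) - 53)*S(12, r(-5)) = (-1 - 53)*(-2*12) = -54*(-24) = 1296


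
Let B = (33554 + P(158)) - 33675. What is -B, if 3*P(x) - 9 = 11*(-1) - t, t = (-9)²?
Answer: 446/3 ≈ 148.67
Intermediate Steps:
t = 81
P(x) = -83/3 (P(x) = 3 + (11*(-1) - 1*81)/3 = 3 + (-11 - 81)/3 = 3 + (⅓)*(-92) = 3 - 92/3 = -83/3)
B = -446/3 (B = (33554 - 83/3) - 33675 = 100579/3 - 33675 = -446/3 ≈ -148.67)
-B = -1*(-446/3) = 446/3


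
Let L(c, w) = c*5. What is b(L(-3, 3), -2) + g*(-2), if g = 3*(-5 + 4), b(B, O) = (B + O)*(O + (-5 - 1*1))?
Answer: 142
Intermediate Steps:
L(c, w) = 5*c
b(B, O) = (-6 + O)*(B + O) (b(B, O) = (B + O)*(O + (-5 - 1)) = (B + O)*(O - 6) = (B + O)*(-6 + O) = (-6 + O)*(B + O))
g = -3 (g = 3*(-1) = -3)
b(L(-3, 3), -2) + g*(-2) = ((-2)² - 30*(-3) - 6*(-2) + (5*(-3))*(-2)) - 3*(-2) = (4 - 6*(-15) + 12 - 15*(-2)) + 6 = (4 + 90 + 12 + 30) + 6 = 136 + 6 = 142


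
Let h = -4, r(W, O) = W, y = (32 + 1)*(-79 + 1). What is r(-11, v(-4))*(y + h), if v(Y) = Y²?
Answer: 28358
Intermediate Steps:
y = -2574 (y = 33*(-78) = -2574)
r(-11, v(-4))*(y + h) = -11*(-2574 - 4) = -11*(-2578) = 28358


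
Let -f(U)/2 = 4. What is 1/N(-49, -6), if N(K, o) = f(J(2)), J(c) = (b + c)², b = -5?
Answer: -⅛ ≈ -0.12500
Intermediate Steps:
J(c) = (-5 + c)²
f(U) = -8 (f(U) = -2*4 = -8)
N(K, o) = -8
1/N(-49, -6) = 1/(-8) = -⅛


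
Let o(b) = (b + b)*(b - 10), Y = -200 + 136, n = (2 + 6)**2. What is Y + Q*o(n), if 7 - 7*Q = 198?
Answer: -1320640/7 ≈ -1.8866e+5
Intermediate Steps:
n = 64 (n = 8**2 = 64)
Y = -64
Q = -191/7 (Q = 1 - 1/7*198 = 1 - 198/7 = -191/7 ≈ -27.286)
o(b) = 2*b*(-10 + b) (o(b) = (2*b)*(-10 + b) = 2*b*(-10 + b))
Y + Q*o(n) = -64 - 382*64*(-10 + 64)/7 = -64 - 382*64*54/7 = -64 - 191/7*6912 = -64 - 1320192/7 = -1320640/7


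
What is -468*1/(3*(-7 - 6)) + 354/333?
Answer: 1450/111 ≈ 13.063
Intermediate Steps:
-468*1/(3*(-7 - 6)) + 354/333 = -468/((-13*3)) + 354*(1/333) = -468/(-39) + 118/111 = -468*(-1/39) + 118/111 = 12 + 118/111 = 1450/111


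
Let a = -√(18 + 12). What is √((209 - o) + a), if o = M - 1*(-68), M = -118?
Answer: √(259 - √30) ≈ 15.922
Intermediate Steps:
o = -50 (o = -118 - 1*(-68) = -118 + 68 = -50)
a = -√30 ≈ -5.4772
√((209 - o) + a) = √((209 - 1*(-50)) - √30) = √((209 + 50) - √30) = √(259 - √30)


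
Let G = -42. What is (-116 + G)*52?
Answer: -8216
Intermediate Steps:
(-116 + G)*52 = (-116 - 42)*52 = -158*52 = -8216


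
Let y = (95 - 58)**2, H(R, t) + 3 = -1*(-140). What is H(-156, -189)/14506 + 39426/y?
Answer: 572101109/19858714 ≈ 28.809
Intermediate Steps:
H(R, t) = 137 (H(R, t) = -3 - 1*(-140) = -3 + 140 = 137)
y = 1369 (y = 37**2 = 1369)
H(-156, -189)/14506 + 39426/y = 137/14506 + 39426/1369 = 572101109/19858714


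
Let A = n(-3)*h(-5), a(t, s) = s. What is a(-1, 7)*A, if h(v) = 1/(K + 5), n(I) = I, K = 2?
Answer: -3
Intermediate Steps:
h(v) = ⅐ (h(v) = 1/(2 + 5) = 1/7 = ⅐)
A = -3/7 (A = -3*⅐ = -3/7 ≈ -0.42857)
a(-1, 7)*A = 7*(-3/7) = -3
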